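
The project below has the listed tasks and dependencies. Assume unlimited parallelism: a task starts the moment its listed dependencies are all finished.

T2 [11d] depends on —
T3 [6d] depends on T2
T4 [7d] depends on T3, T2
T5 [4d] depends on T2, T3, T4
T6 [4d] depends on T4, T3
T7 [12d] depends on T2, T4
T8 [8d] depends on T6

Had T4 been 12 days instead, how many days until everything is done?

41

Critical path before the change: T2→T3→T4→T6→T8 = 11+6+7+4+8 = 36 giving 36 days.
T4 lies on that path, so at 12 days the path becomes 41 days.
The critical path is still T2→T3→T4→T6→T8; finish is now 41 days.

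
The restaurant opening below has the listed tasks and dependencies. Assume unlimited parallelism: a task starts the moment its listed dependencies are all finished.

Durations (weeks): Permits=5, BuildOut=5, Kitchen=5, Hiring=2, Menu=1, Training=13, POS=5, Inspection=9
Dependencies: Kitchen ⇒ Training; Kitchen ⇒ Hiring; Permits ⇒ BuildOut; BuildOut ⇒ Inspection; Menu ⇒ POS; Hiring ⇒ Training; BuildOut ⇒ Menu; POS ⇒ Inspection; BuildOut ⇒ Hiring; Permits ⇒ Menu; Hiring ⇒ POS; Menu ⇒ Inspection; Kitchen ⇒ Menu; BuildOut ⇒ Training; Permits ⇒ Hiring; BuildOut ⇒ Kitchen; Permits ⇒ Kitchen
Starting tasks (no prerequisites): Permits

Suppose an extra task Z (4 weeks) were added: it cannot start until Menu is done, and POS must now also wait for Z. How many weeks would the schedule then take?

Originally the schedule takes 31 weeks.
With Z inserted, POS now waits for max(Menu, Hiring, Z).
New critical path: Permits→BuildOut→Kitchen→Menu→Z→POS→Inspection = 5+5+5+1+4+5+9 = 34 ⇒ 34 weeks.

34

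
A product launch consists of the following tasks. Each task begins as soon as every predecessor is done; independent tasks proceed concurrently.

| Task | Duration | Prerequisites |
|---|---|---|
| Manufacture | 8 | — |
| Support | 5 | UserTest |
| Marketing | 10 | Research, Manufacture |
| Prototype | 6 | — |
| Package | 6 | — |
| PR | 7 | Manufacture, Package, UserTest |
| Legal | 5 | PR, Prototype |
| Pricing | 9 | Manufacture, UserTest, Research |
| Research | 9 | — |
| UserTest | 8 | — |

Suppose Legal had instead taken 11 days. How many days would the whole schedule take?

26

The binding path is UserTest→PR→Legal = 8+7+5 = 20; finish at 20 days.
Since Legal is critical, the +6 change carries straight to that chain (now 26 days).
That remains the longest chain; total 26 days.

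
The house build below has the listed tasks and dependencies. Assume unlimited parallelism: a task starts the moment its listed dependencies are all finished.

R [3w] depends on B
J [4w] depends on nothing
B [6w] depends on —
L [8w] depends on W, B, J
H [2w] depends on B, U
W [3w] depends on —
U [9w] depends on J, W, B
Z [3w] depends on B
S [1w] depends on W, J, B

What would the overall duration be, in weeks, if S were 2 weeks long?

17

Baseline: B→U→H = 6+9+2 = 17 → 17 weeks.
The longest path through S is only 7 weeks, so S has float 10.
No other chain overtakes it, so the finish is 17 weeks.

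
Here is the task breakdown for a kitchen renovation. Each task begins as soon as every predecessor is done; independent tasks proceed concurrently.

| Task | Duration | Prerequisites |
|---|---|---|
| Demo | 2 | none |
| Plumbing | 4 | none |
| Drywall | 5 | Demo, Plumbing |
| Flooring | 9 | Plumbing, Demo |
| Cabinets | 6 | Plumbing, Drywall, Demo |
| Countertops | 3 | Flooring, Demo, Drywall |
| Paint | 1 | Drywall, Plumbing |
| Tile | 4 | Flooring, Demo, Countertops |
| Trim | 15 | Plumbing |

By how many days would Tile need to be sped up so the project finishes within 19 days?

Current finish: 20 days; target: 19.
Tile is on every critical path, so each day cut from Tile cuts the finish by one (this holds down to a finish of 19).
Need 20 − 19 = 1 day off Tile → Tile becomes 3 days, finish becomes 19.

1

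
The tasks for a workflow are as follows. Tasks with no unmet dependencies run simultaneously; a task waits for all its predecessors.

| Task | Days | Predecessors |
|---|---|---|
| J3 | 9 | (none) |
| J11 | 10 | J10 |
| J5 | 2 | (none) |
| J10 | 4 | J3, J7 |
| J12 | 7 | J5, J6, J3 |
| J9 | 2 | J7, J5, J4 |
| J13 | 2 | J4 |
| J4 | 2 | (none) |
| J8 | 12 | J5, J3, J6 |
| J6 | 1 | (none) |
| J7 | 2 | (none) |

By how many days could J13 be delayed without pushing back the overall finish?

19

The longest chain is J3→J10→J11 = 9+4+10 = 23; overall finish 23 days.
J13 finishes as early as 4 and must finish by 23.
Slack of J13 = 21 − 2 = 19 days.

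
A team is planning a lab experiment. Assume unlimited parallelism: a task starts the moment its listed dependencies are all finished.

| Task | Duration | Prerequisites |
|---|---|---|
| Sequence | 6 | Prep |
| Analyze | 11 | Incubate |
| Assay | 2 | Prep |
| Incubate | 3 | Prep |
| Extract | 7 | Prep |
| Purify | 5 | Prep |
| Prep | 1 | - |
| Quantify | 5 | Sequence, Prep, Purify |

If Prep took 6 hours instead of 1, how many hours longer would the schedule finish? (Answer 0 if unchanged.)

5

Baseline: Prep→Incubate→Analyze = 1+3+11 = 15 → 15 hours.
Prep is on the critical path; changing it to 6 makes that path 20 hours.
That remains the longest chain; total 20 hours.
Change in finish: 20 − 15 = +5 hours.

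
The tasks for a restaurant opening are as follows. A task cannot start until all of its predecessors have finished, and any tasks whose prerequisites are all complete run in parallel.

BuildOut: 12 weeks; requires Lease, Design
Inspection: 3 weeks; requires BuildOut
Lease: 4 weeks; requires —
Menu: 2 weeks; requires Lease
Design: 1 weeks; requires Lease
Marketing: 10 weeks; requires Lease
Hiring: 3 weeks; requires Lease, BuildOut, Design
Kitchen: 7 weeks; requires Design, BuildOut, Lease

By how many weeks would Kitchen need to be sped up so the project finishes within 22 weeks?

Current finish: 24 weeks; target: 22.
Kitchen is on every critical path, so each week cut from Kitchen cuts the finish by one (this holds down to a finish of 20).
Need 24 − 22 = 2 weeks off Kitchen → Kitchen becomes 5 weeks, finish becomes 22.

2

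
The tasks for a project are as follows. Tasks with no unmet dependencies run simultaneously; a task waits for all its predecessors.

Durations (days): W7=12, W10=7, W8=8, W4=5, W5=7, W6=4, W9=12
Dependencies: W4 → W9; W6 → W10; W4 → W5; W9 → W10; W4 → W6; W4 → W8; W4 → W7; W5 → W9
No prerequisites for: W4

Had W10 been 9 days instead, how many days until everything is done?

33

The binding path is W4→W5→W9→W10 = 5+7+12+7 = 31; finish at 31 days.
W10 lies on that path, so at 9 days the path becomes 33 days.
The critical path is still W4→W5→W9→W10; finish is now 33 days.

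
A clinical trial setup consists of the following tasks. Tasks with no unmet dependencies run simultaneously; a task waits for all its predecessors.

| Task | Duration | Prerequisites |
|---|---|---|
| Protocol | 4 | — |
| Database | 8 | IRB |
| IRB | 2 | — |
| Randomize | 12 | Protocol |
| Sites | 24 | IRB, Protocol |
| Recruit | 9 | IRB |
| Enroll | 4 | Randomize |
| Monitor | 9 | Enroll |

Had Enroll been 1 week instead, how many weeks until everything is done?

The binding path is Protocol→Randomize→Enroll→Monitor = 4+12+4+9 = 29; finish at 29 weeks.
Enroll lies on that path, so at 1 week the path becomes 26 weeks.
New critical path: Protocol→Sites = 4+24 = 28 ⇒ 28 weeks.

28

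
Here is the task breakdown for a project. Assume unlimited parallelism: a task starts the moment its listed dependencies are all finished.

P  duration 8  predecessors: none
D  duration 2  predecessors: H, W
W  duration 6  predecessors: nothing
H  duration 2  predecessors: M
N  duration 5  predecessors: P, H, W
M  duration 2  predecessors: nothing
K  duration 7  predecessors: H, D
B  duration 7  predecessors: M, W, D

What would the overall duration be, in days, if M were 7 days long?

18

Baseline: W→D→B = 6+2+7 = 15 → 15 days.
The longest path through M is only 13 days, so M has float 2.
New critical path: M→H→D→B = 7+2+2+7 = 18 ⇒ 18 days.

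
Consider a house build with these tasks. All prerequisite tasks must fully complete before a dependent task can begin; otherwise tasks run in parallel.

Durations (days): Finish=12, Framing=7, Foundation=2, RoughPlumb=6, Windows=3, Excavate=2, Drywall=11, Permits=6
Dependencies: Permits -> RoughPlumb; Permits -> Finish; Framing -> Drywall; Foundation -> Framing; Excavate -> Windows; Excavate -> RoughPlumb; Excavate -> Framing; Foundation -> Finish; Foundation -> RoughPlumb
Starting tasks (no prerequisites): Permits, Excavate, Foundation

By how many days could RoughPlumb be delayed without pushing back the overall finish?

Critical path: Excavate→Framing→Drywall = 2+7+11 = 20, so the finish is 20 days.
RoughPlumb finishes as early as 12 and must finish by 20.
So RoughPlumb can slip 20 − 12 = 8 days.

8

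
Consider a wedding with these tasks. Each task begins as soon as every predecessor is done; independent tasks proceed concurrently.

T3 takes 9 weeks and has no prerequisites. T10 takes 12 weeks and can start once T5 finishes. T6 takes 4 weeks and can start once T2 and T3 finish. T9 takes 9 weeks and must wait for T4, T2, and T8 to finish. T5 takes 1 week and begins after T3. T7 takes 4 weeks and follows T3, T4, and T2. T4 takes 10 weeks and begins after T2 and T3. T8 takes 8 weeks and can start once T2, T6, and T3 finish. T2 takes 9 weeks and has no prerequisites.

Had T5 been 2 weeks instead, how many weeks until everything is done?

30

As given, the longest chain is T2→T6→T8→T9 = 9+4+8+9 = 30, so the finish is 30 weeks.
T5 is off the critical path — its longest chain is 22 weeks, giving 8 of slack.
No other chain overtakes it, so the finish is 30 weeks.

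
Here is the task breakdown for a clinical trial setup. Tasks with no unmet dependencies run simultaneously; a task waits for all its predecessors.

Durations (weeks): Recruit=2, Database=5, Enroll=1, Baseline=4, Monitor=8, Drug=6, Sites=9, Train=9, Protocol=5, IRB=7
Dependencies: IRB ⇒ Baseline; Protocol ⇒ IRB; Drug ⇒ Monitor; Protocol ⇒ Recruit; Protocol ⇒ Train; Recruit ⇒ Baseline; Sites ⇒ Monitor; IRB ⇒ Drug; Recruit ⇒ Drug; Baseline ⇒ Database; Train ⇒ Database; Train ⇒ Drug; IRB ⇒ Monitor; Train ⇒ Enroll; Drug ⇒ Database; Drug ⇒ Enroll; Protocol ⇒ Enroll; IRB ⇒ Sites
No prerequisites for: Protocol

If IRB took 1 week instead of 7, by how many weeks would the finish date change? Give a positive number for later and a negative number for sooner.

-1

Actual critical path: Protocol→IRB→Sites→Monitor = 5+7+9+8 = 29 ⇒ 29 weeks.
IRB is on the critical path; changing it to 1 makes that path 23 weeks.
The binding chain switches to Protocol→Train→Drug→Monitor = 5+9+6+8 = 28; finish 28 weeks.
Change in finish: 28 − 29 = -1 weeks.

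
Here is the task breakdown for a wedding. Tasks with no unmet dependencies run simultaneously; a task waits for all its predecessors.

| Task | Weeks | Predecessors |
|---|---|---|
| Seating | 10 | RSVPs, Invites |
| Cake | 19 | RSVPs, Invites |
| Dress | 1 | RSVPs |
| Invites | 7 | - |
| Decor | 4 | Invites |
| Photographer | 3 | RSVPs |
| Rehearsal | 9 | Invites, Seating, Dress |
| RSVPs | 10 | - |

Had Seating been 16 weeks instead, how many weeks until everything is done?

The binding path is RSVPs→Seating→Rehearsal = 10+10+9 = 29; finish at 29 weeks.
Seating is on the critical path; changing it to 16 makes that path 35 weeks.
No other chain overtakes it, so the finish is 35 weeks.

35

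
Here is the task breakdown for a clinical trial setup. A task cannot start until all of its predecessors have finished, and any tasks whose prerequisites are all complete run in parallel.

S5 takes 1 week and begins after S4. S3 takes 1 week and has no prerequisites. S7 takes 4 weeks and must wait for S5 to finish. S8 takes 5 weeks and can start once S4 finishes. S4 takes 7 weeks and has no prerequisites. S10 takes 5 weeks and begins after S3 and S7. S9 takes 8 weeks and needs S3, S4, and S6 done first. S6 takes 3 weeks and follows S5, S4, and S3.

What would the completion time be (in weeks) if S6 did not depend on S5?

Original critical path: S4→S5→S6→S9 = 7+1+3+8 = 19 ⇒ 19 weeks.
Without S5→S6, S6's earliest start moves from 8 to 7.
After: S4→S6→S9 = 7+3+8 = 18 → 18 weeks.

18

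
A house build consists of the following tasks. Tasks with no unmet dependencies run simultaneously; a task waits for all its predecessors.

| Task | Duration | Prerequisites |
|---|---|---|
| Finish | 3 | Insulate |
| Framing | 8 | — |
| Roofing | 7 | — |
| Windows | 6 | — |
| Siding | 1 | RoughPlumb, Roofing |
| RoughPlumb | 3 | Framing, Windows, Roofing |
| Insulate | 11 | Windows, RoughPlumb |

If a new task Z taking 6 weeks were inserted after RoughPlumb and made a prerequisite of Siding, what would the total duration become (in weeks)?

25

Originally the job takes 25 weeks.
With Z inserted, Siding now waits for max(RoughPlumb, Roofing, Z).
New critical path: Framing→RoughPlumb→Insulate→Finish = 8+3+11+3 = 25 ⇒ 25 weeks.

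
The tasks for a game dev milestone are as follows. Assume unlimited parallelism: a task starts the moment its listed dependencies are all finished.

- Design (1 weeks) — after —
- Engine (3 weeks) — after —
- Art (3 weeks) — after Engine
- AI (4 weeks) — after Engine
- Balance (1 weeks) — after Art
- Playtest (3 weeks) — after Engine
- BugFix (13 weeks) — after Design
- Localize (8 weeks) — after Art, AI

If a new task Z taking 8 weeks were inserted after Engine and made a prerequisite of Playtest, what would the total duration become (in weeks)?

15

Originally the game dev milestone takes 15 weeks.
With Z inserted, Playtest now waits for max(Engine, Z).
New critical path: Engine→AI→Localize = 3+4+8 = 15 ⇒ 15 weeks.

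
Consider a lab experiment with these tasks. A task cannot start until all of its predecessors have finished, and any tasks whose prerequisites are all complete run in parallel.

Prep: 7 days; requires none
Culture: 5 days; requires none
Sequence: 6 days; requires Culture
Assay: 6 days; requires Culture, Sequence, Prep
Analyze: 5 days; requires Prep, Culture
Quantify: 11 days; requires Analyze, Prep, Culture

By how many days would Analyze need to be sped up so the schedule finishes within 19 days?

4

Current finish: 23 days; target: 19.
Analyze is on every critical path, so each day cut from Analyze cuts the finish by one (this holds down to a finish of 19).
Need 23 − 19 = 4 days off Analyze → Analyze becomes 1 day, finish becomes 19.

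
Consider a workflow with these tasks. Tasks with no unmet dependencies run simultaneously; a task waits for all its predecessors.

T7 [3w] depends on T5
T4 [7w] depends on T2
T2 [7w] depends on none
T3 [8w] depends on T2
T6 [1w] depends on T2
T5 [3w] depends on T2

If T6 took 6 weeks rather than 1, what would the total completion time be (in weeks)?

Baseline: T2→T3 = 7+8 = 15 → 15 weeks.
The longest path through T6 is only 8 weeks, so T6 has float 7.
No other chain overtakes it, so the finish is 15 weeks.

15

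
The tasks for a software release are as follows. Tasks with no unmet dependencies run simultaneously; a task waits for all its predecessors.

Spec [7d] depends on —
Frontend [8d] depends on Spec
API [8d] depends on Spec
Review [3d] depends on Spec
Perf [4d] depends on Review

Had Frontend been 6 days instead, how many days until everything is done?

15

Actual critical path: Spec→Frontend = 7+8 = 15 ⇒ 15 days.
Frontend is on the critical path; changing it to 6 makes that path 13 days.
The binding chain switches to Spec→API = 7+8 = 15; finish 15 days.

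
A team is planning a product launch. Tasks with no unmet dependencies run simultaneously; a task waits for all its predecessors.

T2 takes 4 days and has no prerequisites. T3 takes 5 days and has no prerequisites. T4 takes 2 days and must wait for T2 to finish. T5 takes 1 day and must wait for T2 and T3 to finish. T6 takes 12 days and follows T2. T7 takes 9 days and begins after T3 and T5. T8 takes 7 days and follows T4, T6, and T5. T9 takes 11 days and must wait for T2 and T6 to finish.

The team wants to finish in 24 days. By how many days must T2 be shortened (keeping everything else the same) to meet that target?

Current finish: 27 days; target: 24.
T2 is on every critical path, so each day cut from T2 cuts the finish by one (this holds down to a finish of 24).
Need 27 − 24 = 3 days off T2 → T2 becomes 1 day, finish becomes 24.

3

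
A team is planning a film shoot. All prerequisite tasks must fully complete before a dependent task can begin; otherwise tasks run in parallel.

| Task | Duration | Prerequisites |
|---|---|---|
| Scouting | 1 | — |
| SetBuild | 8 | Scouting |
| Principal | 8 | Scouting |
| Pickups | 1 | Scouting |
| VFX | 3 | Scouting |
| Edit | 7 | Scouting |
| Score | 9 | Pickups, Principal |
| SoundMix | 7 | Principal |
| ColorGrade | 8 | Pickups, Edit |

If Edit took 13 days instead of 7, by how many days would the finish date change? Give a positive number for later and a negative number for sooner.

4

Critical path before the change: Scouting→Principal→Score = 1+8+9 = 18 giving 18 days.
The longest path through Edit is only 16 days, so Edit has float 2.
The binding chain switches to Scouting→Edit→ColorGrade = 1+13+8 = 22; finish 22 days.
Change in finish: 22 − 18 = +4 days.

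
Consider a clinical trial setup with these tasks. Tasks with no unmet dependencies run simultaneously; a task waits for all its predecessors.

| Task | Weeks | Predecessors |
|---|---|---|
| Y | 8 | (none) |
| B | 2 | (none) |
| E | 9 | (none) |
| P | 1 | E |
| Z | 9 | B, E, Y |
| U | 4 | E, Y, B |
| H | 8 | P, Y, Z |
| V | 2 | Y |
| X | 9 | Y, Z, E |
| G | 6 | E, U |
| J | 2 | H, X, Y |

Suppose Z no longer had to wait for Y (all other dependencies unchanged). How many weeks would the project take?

Before: longest chain E→Z→X→J = 9+9+9+2 = 29, finish 29.
Dropping Y→Z doesn't change Z's earliest start (9); another predecessor still binds.
After: E→Z→X→J = 9+9+9+2 = 29 → 29 weeks.

29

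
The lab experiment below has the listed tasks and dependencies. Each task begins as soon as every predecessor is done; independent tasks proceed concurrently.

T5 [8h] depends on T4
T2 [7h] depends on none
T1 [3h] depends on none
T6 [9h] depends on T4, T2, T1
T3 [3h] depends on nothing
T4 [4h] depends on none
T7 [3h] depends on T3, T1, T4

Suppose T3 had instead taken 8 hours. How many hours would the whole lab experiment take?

Baseline: T2→T6 = 7+9 = 16 → 16 hours.
T3 is off the critical path — its longest chain is 6 hours, giving 10 of slack.
No other chain overtakes it, so the finish is 16 hours.

16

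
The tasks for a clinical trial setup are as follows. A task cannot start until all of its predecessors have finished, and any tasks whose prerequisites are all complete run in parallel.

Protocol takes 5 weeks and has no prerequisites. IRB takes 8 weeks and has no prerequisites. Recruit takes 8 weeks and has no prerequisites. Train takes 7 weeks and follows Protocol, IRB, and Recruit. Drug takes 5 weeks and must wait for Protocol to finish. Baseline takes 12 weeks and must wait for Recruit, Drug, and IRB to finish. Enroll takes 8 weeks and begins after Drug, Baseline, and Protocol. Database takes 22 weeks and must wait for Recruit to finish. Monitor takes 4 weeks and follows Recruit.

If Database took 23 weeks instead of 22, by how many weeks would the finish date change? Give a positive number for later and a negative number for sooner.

1

Critical path before the change: Recruit→Database = 8+22 = 30 giving 30 weeks.
Database is on the critical path; changing it to 23 makes that path 31 weeks.
That remains the longest chain; total 31 weeks.
Change in finish: 31 − 30 = +1 weeks.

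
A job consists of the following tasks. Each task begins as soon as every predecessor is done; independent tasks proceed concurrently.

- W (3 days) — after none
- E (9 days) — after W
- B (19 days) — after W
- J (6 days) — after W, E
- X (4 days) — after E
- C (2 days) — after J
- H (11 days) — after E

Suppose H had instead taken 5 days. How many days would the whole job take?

22

As given, the longest chain is W→E→H = 3+9+11 = 23, so the finish is 23 days.
H lies on that path, so at 5 days the path becomes 17 days.
The binding chain switches to W→B = 3+19 = 22; finish 22 days.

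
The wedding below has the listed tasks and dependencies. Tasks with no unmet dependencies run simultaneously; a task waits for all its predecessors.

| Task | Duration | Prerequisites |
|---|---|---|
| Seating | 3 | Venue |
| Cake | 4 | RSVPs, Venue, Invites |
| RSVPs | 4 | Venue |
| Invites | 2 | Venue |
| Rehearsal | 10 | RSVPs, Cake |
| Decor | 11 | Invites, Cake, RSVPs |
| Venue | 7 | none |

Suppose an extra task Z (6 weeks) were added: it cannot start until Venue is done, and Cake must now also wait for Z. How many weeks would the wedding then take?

Originally the wedding takes 26 weeks.
With Z inserted, Cake now waits for max(RSVPs, Venue, Invites, Z).
New critical path: Venue→Z→Cake→Decor = 7+6+4+11 = 28 ⇒ 28 weeks.

28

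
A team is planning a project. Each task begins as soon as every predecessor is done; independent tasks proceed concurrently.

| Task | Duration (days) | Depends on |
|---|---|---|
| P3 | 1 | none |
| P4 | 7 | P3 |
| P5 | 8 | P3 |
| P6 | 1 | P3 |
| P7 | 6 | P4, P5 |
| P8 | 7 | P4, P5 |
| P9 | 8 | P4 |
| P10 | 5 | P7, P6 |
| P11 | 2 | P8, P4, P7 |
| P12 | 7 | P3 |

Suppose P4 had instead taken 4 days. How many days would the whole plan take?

The binding path is P3→P5→P7→P10 = 1+8+6+5 = 20; finish at 20 days.
The longest path through P4 is only 19 days, so P4 has float 1.
The critical path is still P3→P5→P7→P10; finish is now 20 days.

20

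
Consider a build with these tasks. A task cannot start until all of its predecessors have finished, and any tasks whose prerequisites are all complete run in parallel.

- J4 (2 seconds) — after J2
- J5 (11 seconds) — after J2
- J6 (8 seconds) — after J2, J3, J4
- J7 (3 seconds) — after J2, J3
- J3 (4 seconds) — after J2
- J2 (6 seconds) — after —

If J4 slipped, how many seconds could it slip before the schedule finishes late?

2

Critical path: J2→J3→J6 = 6+4+8 = 18, so the finish is 18 seconds.
The longest chain containing J4 totals 16 seconds.
Slack of J4 = 8 − 6 = 2 seconds.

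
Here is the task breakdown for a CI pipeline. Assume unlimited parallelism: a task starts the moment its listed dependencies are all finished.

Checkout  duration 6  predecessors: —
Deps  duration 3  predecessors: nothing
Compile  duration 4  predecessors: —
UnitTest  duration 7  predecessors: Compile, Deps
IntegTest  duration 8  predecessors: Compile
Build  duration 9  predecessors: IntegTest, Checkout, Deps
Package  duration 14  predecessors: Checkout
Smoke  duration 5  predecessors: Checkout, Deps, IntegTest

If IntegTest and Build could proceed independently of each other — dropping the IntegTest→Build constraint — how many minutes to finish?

Before: longest chain Compile→IntegTest→Build = 4+8+9 = 21, finish 21.
Without IntegTest→Build, Build's earliest start moves from 12 to 6.
New critical path: Checkout→Package = 6+14 = 20 ⇒ 20 minutes.

20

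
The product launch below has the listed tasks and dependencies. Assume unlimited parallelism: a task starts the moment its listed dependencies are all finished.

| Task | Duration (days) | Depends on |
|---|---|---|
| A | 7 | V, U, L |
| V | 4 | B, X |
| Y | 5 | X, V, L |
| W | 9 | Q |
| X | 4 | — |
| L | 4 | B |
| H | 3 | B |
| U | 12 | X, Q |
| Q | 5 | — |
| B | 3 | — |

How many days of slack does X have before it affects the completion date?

Critical path: Q→U→A = 5+12+7 = 24, so the finish is 24 days.
X finishes as early as 4 and must finish by 5.
Slack of X = 1 − 0 = 1 day.

1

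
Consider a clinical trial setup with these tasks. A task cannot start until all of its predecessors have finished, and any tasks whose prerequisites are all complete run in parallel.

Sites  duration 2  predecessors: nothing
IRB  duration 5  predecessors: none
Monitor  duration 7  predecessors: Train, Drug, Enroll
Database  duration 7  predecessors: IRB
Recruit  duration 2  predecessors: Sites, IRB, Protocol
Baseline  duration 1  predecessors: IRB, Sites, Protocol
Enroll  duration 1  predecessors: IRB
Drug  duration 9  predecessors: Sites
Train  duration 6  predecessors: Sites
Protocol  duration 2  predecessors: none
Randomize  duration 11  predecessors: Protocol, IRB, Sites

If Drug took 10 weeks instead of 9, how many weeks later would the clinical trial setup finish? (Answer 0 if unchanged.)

1

Critical path before the change: Sites→Drug→Monitor = 2+9+7 = 18 giving 18 weeks.
Drug lies on that path, so at 10 weeks the path becomes 19 weeks.
No other chain overtakes it, so the finish is 19 weeks.
Change in finish: 19 − 18 = +1 weeks.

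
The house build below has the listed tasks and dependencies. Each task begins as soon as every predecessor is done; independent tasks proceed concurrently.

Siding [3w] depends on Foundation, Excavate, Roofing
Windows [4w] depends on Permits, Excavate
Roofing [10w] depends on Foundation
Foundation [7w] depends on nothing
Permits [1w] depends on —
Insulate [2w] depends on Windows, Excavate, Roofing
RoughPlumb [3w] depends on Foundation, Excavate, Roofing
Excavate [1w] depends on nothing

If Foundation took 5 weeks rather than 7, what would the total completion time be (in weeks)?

18

Baseline: Foundation→Roofing→RoughPlumb = 7+10+3 = 20 → 20 weeks.
Foundation lies on that path, so at 5 weeks the path becomes 18 weeks.
The critical path is still Foundation→Roofing→RoughPlumb; finish is now 18 weeks.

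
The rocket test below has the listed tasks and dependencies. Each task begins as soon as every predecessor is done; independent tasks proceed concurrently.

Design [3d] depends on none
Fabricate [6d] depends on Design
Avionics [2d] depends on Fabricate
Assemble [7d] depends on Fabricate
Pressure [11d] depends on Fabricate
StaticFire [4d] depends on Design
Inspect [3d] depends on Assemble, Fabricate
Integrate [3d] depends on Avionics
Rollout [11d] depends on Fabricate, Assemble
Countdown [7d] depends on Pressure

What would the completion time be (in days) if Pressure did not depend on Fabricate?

Original critical path: Design→Fabricate→Assemble→Rollout = 3+6+7+11 = 27 ⇒ 27 days.
Without Fabricate→Pressure, Pressure's earliest start moves from 9 to 0.
The longest chain is now Design→Fabricate→Assemble→Rollout = 3+6+7+11 = 27, so the schedule takes 27 days.

27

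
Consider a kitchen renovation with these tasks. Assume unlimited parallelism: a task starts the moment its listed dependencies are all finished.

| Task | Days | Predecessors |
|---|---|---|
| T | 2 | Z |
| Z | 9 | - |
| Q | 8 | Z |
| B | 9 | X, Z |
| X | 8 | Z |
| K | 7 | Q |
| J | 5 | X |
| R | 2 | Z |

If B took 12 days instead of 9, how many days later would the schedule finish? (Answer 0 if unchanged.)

3

Baseline: Z→X→B = 9+8+9 = 26 → 26 days.
B is on the critical path; changing it to 12 makes that path 29 days.
That remains the longest chain; total 29 days.
Change in finish: 29 − 26 = +3 days.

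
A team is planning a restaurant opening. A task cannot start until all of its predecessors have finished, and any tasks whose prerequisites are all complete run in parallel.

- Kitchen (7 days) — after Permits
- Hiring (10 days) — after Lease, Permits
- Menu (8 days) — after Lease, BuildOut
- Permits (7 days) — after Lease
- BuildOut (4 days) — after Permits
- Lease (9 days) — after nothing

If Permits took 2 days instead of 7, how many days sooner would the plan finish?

As given, the longest chain is Lease→Permits→BuildOut→Menu = 9+7+4+8 = 28, so the finish is 28 days.
Since Permits is critical, the -5 change carries straight to that chain (now 23 days).
The critical path is still Lease→Permits→BuildOut→Menu; finish is now 23 days.
Change in finish: 23 − 28 = -5 days.

5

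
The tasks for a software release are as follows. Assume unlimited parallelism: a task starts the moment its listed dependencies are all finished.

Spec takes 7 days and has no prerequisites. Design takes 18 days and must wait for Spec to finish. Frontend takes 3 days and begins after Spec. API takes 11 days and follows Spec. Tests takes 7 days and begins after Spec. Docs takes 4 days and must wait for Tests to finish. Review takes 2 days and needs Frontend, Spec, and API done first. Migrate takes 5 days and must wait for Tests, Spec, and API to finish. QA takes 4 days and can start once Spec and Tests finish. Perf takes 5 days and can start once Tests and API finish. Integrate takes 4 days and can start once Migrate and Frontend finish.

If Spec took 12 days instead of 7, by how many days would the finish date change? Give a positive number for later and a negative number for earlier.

The binding path is Spec→API→Migrate→Integrate = 7+11+5+4 = 27; finish at 27 days.
Since Spec is critical, the +5 change carries straight to that chain (now 32 days).
No other chain overtakes it, so the finish is 32 days.
Change in finish: 32 − 27 = +5 days.

5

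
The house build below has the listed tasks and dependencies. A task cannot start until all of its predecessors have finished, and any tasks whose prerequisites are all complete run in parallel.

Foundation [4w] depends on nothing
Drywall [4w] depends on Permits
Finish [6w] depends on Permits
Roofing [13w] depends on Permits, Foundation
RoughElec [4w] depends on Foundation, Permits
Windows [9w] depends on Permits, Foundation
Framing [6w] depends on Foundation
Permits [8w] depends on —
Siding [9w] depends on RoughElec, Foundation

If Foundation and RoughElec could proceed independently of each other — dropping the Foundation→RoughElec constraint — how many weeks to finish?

21

Original critical path: Permits→Roofing = 8+13 = 21 ⇒ 21 weeks.
Dropping Foundation→RoughElec doesn't change RoughElec's earliest start (8); another predecessor still binds.
After: Permits→Roofing = 8+13 = 21 → 21 weeks.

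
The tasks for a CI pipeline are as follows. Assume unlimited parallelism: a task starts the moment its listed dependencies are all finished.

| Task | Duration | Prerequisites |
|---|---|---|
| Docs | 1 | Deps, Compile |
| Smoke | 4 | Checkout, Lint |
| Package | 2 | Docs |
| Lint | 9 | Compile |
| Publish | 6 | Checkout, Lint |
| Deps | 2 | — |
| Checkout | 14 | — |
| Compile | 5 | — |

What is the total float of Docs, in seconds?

The longest chain is Checkout→Publish = 14+6 = 20; overall finish 20 seconds.
Longest path through Docs: 8 seconds (earliest finish 6, latest finish 18).
Slack of Docs = 17 − 5 = 12 seconds.

12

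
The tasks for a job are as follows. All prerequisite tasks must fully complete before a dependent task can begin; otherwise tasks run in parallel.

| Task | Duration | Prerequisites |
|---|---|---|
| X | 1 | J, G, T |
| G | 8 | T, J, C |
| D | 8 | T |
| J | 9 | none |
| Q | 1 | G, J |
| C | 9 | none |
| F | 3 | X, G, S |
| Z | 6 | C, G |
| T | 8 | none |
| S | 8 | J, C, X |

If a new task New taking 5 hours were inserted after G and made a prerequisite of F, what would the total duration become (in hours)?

Originally the job takes 29 hours.
With New inserted, F now waits for max(X, G, S, New).
New critical path: J→G→X→S→F = 9+8+1+8+3 = 29 ⇒ 29 hours.

29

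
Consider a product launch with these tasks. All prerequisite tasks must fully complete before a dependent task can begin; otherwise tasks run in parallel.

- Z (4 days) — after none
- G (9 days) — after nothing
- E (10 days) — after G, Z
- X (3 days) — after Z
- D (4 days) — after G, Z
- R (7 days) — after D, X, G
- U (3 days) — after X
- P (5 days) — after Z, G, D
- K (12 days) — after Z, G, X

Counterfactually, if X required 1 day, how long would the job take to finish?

Critical path before the change: G→K = 9+12 = 21 giving 21 days.
X has 2 days of float (longest path through it is 19).
No other chain overtakes it, so the finish is 21 days.

21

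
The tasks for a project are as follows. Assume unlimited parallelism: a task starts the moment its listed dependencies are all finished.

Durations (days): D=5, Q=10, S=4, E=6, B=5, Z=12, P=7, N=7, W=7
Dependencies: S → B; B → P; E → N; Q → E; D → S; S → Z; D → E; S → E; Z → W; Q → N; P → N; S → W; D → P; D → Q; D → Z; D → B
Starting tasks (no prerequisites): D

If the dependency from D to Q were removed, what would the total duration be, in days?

28

Original critical path: D→Q→E→N = 5+10+6+7 = 28 ⇒ 28 days.
Without D→Q, Q's earliest start moves from 5 to 0.
After: D→S→B→P→N = 5+4+5+7+7 = 28 → 28 days.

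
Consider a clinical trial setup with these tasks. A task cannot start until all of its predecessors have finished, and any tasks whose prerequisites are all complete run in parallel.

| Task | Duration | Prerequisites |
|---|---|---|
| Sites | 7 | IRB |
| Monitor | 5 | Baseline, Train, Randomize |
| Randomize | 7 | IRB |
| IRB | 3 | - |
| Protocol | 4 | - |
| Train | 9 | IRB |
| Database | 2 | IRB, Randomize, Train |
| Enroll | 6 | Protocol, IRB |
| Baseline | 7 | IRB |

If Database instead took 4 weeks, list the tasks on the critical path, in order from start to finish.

As given, the longest chain is IRB→Train→Monitor = 3+9+5 = 17, so the finish is 17 weeks.
Database has 3 weeks of float (longest path through it is 14).
That remains the longest chain; total 17 weeks.

IRB, Train, Monitor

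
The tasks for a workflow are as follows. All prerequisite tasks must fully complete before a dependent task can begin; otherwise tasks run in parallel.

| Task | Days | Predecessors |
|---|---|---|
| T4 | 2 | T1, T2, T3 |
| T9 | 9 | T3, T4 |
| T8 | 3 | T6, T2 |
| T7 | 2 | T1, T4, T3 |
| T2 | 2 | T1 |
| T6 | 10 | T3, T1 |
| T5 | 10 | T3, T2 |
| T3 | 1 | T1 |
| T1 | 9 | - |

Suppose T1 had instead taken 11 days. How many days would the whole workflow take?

25

The binding path is T1→T3→T6→T8 = 9+1+10+3 = 23; finish at 23 days.
Since T1 is critical, the +2 change carries straight to that chain (now 25 days).
The critical path is still T1→T3→T6→T8; finish is now 25 days.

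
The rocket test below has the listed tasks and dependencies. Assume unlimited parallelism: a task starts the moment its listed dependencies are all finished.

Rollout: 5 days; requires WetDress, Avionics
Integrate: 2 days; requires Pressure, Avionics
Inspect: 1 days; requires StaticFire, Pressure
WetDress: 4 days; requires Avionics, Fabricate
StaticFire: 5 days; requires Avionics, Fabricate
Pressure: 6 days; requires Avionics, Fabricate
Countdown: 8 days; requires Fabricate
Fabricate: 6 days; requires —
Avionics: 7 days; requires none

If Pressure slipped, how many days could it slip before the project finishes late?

1

Critical path: Avionics→WetDress→Rollout = 7+4+5 = 16, so the finish is 16 days.
Longest path through Pressure: 15 days (earliest finish 13, latest finish 14).
Float = 16 − 15 = 1.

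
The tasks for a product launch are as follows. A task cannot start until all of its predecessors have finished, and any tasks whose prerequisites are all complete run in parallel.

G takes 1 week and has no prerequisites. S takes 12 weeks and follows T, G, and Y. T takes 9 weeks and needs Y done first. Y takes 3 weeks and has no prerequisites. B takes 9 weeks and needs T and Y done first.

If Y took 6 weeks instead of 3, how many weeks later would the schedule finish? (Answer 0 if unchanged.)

Critical path before the change: Y→T→S = 3+9+12 = 24 giving 24 weeks.
Y lies on that path, so at 6 weeks the path becomes 27 weeks.
The critical path is still Y→T→S; finish is now 27 weeks.
Change in finish: 27 − 24 = +3 weeks.

3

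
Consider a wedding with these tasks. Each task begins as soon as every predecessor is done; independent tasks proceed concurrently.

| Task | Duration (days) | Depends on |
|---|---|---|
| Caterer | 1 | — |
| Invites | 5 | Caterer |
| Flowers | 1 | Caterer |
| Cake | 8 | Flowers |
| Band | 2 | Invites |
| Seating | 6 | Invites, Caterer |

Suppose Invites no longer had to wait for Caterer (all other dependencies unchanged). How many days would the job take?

Before: longest chain Caterer→Invites→Seating = 1+5+6 = 12, finish 12.
Without Caterer→Invites, Invites's earliest start moves from 1 to 0.
New critical path: Invites→Seating = 5+6 = 11 ⇒ 11 days.

11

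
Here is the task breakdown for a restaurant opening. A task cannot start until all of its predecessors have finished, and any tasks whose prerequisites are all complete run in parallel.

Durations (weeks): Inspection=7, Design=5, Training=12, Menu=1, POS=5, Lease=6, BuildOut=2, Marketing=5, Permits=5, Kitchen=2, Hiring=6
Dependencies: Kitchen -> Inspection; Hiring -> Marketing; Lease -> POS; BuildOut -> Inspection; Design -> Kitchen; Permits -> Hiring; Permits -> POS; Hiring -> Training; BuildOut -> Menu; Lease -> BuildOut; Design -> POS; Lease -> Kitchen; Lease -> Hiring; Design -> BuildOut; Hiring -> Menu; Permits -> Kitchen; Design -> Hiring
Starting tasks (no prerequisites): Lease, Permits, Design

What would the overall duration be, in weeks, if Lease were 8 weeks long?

The binding path is Lease→Hiring→Training = 6+6+12 = 24; finish at 24 weeks.
Lease lies on that path, so at 8 weeks the path becomes 26 weeks.
That remains the longest chain; total 26 weeks.

26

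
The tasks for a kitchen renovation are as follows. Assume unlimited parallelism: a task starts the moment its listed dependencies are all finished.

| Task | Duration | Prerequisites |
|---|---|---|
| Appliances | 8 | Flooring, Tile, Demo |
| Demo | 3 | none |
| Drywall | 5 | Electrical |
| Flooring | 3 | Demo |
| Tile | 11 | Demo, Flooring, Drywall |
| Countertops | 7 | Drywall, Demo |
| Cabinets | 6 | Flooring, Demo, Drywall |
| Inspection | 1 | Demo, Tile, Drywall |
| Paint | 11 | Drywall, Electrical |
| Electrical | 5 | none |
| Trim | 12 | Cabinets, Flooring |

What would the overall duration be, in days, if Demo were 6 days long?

The binding path is Electrical→Drywall→Tile→Appliances = 5+5+11+8 = 29; finish at 29 days.
Demo is off the critical path — its longest chain is 25 days, giving 4 of slack.
That remains the longest chain; total 29 days.

29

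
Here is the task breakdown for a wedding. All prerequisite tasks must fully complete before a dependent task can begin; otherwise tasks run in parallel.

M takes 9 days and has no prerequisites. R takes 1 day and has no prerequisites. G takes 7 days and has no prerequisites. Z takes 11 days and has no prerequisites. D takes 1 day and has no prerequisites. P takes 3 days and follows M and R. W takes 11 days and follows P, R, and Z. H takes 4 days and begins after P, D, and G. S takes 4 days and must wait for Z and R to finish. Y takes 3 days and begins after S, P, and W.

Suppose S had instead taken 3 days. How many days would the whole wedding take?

26

Critical path before the change: M→P→W→Y = 9+3+11+3 = 26 giving 26 days.
The longest path through S is only 18 days, so S has float 8.
That remains the longest chain; total 26 days.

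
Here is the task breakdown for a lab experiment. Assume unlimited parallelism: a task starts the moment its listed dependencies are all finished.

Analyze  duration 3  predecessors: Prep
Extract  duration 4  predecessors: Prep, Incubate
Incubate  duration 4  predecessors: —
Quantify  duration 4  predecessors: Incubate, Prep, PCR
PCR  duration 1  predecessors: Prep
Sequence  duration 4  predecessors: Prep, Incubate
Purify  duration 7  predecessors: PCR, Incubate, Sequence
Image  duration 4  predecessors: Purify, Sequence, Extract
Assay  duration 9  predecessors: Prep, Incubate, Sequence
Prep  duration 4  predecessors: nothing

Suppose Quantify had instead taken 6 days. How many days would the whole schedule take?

19

The binding path is Prep→Sequence→Purify→Image = 4+4+7+4 = 19; finish at 19 days.
Quantify is off the critical path — its longest chain is 9 days, giving 10 of slack.
No other chain overtakes it, so the finish is 19 days.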